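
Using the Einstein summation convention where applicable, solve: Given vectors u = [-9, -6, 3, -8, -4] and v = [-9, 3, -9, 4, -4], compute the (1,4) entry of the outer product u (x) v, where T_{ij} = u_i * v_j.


The outer product entry T_{ij} = u_i * v_j.
We need i=1, j=4.
u_1 = -9, v_4 = 4
T_{1,4} = -9 * 4 = -36

-36


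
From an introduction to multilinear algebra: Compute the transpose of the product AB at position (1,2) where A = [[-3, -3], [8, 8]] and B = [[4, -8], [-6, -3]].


(AB)^T_{ij} = (AB)_{ji} = sum_k A_{jk} B_{ki}.
For i=1, j=2 we need (AB)_{21}:
A_{21} * B_{11} = 8 * 4 = 32
A_{22} * B_{21} = 8 * -6 = -48
Sum = 32 + -48 = -16

-16


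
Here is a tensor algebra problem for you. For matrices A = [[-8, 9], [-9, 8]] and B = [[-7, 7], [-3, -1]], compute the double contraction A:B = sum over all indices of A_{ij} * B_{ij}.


A:B = sum over all i,j of A_{ij} * B_{ij}.
Row 1: -8*-7=56, 9*7=63 => row sum = 119
Row 2: -9*-3=27, 8*-1=-8 => row sum = 19
Total = 119 + 19 = 138

138


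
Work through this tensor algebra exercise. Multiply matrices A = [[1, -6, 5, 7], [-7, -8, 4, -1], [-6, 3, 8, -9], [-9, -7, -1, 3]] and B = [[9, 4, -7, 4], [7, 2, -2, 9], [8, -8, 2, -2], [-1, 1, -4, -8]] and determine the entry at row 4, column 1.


(AB)_{ij} = sum_k A_{ik} B_{kj}.
For i=4, j=1:
A_{41} * B_{11} = -9 * 9 = -81
A_{42} * B_{21} = -7 * 7 = -49
A_{43} * B_{31} = -1 * 8 = -8
A_{44} * B_{41} = 3 * -1 = -3
Sum = -81 + -49 + -8 + -3 = -141

-141


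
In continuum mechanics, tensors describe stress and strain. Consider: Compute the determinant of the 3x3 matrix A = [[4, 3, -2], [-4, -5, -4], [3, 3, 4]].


Expanding along the first row, det(A) = a11*M_11 - a12*M_12 + a13*M_13, where M_1j is the (1,j) minor.
Minor M_11 = -5*4 - -4*3 = -8
Minor M_12 = -4*4 - -4*3 = -4
Minor M_13 = -4*3 - -5*3 = 3
det = 4*(-8) - 3*(-4) + -2*(3)
    = -32 - -12 + -6
    = -26

-26


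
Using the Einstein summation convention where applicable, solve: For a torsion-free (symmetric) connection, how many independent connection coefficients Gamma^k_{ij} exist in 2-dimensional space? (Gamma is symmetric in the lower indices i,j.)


Christoffel symbols Gamma^k_{ij} are symmetric in i,j, so there are d * d(d+1)/2 independent symbols.
d = 2
d(d+1)/2 = 2 * 3 / 2 = 3
Total = 2 * 3 = 6

6


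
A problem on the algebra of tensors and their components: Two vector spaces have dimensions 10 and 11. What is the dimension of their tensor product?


The dimension of a tensor product is the product of dimensions.
dim(V) = 10, dim(W) = 11
dim(V (x) W) = 10 * 11 = 110

110


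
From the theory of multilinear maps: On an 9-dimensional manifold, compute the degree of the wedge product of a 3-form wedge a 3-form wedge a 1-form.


The degree of a wedge product is the sum of the degrees of the individual forms.
Degrees: 3, 3, 1
Total degree = 3 + 3 + 1 = 7

7


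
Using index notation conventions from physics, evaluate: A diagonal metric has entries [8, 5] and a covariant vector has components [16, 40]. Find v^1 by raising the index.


To raise an index with a diagonal metric: v^i = v_i / g_{ii}.
For index 1: v_1 = 16, g_{11} = 8
v^1 = 16 / 8 = 2

2


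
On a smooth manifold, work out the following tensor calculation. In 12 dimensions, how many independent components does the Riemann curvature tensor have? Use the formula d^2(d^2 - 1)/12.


The Riemann tensor in d dimensions has d^2(d^2 - 1)/12 independent components.
d = 12, so d^2 = 144
d^2 - 1 = 143
d^2(d^2 - 1) = 144 * 143 = 20592
Divide by 12: 20592 / 12 = 1716

1716


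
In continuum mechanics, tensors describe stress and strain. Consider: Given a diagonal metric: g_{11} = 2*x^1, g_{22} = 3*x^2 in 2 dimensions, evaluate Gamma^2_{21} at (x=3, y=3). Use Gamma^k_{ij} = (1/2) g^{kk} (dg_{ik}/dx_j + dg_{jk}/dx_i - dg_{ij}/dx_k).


For a diagonal metric, Gamma^k_{ij} = (1/2) g^{kk} (dg_{ik}/dx_j + dg_{jk}/dx_i - dg_{ij}/dx_k).
The metric is diagonal, so g_{ab} = 0 for a != b.
At the given point: g_{11} = 6, g_{22} = 27
g^{22} = 1/27
dg_{22}/dx_1 = dg_{22}/dx_1 = 18
dg_{12}/dx_2 = 0 (off-diagonal)
dg_{21}/dx_2 = 0 (off-diagonal)
Numerator = 18 + 0 - 0 = 18
Gamma^2_{21} = 18 / (2 * 27) = 1/3

1/3


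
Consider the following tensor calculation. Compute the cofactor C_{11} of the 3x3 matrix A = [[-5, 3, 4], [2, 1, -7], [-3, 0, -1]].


To find cofactor C_{11}, delete row 1 and column 1.
The resulting 2x2 submatrix is: [[1, -7], [0, -1]]
Minor M_{11} = 1*-1 - -7*0
  = -1 - 0 = -1
Sign = (-1)^(1+1) = (-1)^2 = 1
Cofactor C_{11} = 1 * -1 = -1

-1


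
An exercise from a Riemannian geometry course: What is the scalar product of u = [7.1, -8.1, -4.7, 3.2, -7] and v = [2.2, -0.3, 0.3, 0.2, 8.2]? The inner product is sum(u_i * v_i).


The inner product u . v = sum of u_i * v_i.
Term-by-term: 7.1 * 2.2, -8.1 * -0.3, -4.7 * 0.3, 3.2 * 0.2, -7 * 8.2
Products: 15.62, 2.43, -1.41, 0.64, -57.4
Sum = 15.62 + 2.43 + -1.41 + 0.64 + -57.4 = -40.12

-40.12


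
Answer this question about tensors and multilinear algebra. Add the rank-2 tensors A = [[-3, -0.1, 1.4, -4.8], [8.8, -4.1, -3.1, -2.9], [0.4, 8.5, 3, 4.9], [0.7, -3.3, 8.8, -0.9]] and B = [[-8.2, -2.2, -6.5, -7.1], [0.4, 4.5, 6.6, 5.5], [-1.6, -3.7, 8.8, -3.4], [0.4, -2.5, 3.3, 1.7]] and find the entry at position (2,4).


Tensor addition is component-wise: (A + B)_{ij} = A_{ij} + B_{ij}.
A_{24} = -2.9
B_{24} = 5.5
(A + B)_{24} = -2.9 + 5.5 = 2.6

2.6


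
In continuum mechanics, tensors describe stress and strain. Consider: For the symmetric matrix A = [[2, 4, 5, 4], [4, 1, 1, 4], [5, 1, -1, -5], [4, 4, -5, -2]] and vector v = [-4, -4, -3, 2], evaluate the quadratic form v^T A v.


First compute Av:
(Av)_1 = 2*-4 + 4*-4 + 5*-3 + 4*2 = -31
(Av)_2 = 4*-4 + 1*-4 + 1*-3 + 4*2 = -15
(Av)_3 = 5*-4 + 1*-4 + -1*-3 + -5*2 = -31
(Av)_4 = 4*-4 + 4*-4 + -5*-3 + -2*2 = -21
Av = [-31, -15, -31, -21]
Then v^T (Av) = -4*-31 + -4*-15 + -3*-31 + 2*-21
= 124 + 60 + 93 + -42 = 235

235


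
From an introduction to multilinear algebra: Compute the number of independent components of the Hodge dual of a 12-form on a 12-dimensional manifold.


The Hodge dual of a p-form on an n-dimensional manifold is an (n-p)-form.
n = 12, p = 12, so dual degree = 12 - 12 = 0
The number of components is C(n, n-p) = C(12, 0) = 1

1


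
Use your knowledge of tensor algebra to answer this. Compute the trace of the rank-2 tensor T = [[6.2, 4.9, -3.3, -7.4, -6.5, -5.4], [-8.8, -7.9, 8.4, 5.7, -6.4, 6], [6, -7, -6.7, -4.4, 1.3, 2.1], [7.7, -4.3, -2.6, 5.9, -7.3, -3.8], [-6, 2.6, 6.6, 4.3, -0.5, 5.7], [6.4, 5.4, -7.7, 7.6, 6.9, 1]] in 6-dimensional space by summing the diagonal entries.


The contraction (trace) of a rank-2 tensor is the sum of its diagonal elements.
Diagonal entries: A[1,1] = 6.2, A[2,2] = -7.9, A[3,3] = -6.7, A[4,4] = 5.9, A[5,5] = -0.5, A[6,6] = 1
Tr(A) = 6.2 + -7.9 + -6.7 + 5.9 + -0.5 + 1 = -2

-2


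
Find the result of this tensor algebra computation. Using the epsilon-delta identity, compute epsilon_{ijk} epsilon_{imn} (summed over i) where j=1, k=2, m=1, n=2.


Using the identity: epsilon_{ijk} epsilon_{imn} = delta_{jm} delta_{kn} - delta_{jn} delta_{km}.
delta_{11} = 1
delta_{22} = 1
delta_{12} = 0
delta_{21} = 0
Result = 1 * 1 - 0 * 0 = 1 - 0 = 1

1


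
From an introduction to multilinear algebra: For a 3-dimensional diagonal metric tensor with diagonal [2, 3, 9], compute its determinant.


For a diagonal metric, the determinant is the product of diagonal entries.
Diagonal entries: 2, 3, 9
det(g) = 2 * 3 * 9 = 54

54


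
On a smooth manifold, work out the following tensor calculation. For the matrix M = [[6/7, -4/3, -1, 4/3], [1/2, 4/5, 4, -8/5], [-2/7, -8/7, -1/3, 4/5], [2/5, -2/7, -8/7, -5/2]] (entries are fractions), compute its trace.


The trace is the sum of diagonal entries.
Diagonal: M[1,1] = 6/7, M[2,2] = 4/5, M[3,3] = -1/3, M[4,4] = -5/2
Tr(M) = 6/7 + 4/5 + -1/3 + -5/2
Computing step by step:
After adding M[1,1]: 6/7
After adding M[2,2]: 58/35
After adding M[3,3]: 139/105
After adding M[4,4]: -247/210
Tr(M) = -247/210

-247/210


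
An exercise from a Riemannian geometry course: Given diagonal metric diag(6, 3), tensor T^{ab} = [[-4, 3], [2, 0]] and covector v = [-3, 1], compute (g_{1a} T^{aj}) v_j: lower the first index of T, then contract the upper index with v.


Step 1: lower the first index. For a diagonal metric, g_{ia} T^{aj} = g_{ii} T^{ij} (no sum on i).
g_{11} = 6
S_1{}^1 = 6 * T^{11} = 6 * -4 = -24
S_1{}^2 = 6 * T^{12} = 6 * 3 = 18
Step 2: contract S_1{}^j with v_j.
S_1{}^1 * v_1 = -24 * -3 = 72
S_1{}^2 * v_2 = 18 * 1 = 18
Result = 72 + 18 = 90

90


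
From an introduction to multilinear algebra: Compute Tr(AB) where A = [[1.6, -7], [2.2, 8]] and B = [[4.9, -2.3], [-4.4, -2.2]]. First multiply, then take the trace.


Tr(AB) = sum_i (AB)_{ii} where (AB)_{ii} = sum_k A_{ik} B_{ki}.
(AB)_{11} = 1.6*4.9 + -7*-4.4 = 38.64
(AB)_{22} = 2.2*-2.3 + 8*-2.2 = -22.66
Tr(AB) = 38.64 + -22.66 = 15.98

15.98


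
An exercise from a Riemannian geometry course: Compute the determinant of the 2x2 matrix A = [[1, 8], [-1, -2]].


For a 2x2 matrix [[a, b], [c, d]], det = a*d - b*c.
a = 1, b = 8, c = -1, d = -2
a*d = 1 * -2 = -2
b*c = 8 * -1 = -8
det = -2 - -8 = 6

6


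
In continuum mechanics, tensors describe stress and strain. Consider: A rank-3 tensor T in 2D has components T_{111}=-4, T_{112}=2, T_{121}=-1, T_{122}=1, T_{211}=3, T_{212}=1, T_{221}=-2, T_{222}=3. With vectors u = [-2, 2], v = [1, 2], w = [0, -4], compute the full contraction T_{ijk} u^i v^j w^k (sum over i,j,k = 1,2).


S = sum over i,j,k of T_{ijk} u_i v_j w_k. Expanding all 8 terms:
T_{111}*u_1*v_1*w_1 = -4*-2*1*0 = 0  (running total: 0)
T_{112}*u_1*v_1*w_2 = 2*-2*1*-4 = 16  (running total: 16)
T_{121}*u_1*v_2*w_1 = -1*-2*2*0 = 0  (running total: 16)
T_{122}*u_1*v_2*w_2 = 1*-2*2*-4 = 16  (running total: 32)
T_{211}*u_2*v_1*w_1 = 3*2*1*0 = 0  (running total: 32)
T_{212}*u_2*v_1*w_2 = 1*2*1*-4 = -8  (running total: 24)
T_{221}*u_2*v_2*w_1 = -2*2*2*0 = 0  (running total: 24)
T_{222}*u_2*v_2*w_2 = 3*2*2*-4 = -48  (running total: -24)
S = -24

-24


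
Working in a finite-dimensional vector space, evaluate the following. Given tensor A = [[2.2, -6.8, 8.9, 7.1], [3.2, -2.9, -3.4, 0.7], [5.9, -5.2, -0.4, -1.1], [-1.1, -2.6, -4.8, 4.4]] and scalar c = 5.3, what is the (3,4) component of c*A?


Scalar multiplication: (cA)_{ij} = c * A_{ij}.
c = 5.3
A_{34} = -1.1
(cA)_{34} = 5.3 * -1.1 = -5.83

-5.83


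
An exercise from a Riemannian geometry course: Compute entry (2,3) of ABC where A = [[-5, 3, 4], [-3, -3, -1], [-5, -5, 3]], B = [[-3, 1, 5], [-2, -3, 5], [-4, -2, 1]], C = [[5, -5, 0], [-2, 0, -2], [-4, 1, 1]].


(ABC)_{23} = sum_m (AB)_{2m} C_{m3}. First compute row 2 of AB.
(AB)_{21} = -3*-3 + -3*-2 + -1*-4 = 19
(AB)_{22} = -3*1 + -3*-3 + -1*-2 = 8
(AB)_{23} = -3*5 + -3*5 + -1*1 = -31
Now contract with column 3 of C:
(AB)_{21} * C_{13} = 19 * 0 = 0
(AB)_{22} * C_{23} = 8 * -2 = -16
(AB)_{23} * C_{33} = -31 * 1 = -31
(ABC)_{23} = 0 + -16 + -31 = -47

-47


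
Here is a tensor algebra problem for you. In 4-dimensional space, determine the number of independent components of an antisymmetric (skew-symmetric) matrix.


An antisymmetric rank-2 tensor satisfies A_{ij} = -A_{ji}, so diagonal entries are zero.
The independent components are the upper-triangular entries: C(n, 2) = n(n-1)/2.
n = 4
C(4, 2) = 4 * 3 / 2 = 12 / 2 = 6

6


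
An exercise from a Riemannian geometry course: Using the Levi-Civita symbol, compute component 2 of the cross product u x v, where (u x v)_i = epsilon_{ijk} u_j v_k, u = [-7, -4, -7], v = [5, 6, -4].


(u x v)_2 = sum_{j,k} epsilon_{2jk} u_j v_k. Only permutations of (1,2,3) contribute; the two non-zero terms are:
eps_{213} u_1 v_3 = -1 * -7 * -4 = -28
eps_{231} u_3 v_1 = 1 * -7 * 5 = -35
(u x v)_2 = -63

-63


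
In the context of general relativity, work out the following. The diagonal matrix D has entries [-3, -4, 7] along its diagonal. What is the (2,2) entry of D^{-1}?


For a diagonal matrix, the inverse has entries (D^{-1})_{ii} = 1/d_{ii}.
The diagonal entries are: d_{11} = -3, d_{22} = -4, d_{33} = 7
We need (D^{-1})_{22} = 1/d_{22} = 1/-4 = -1/4

-1/4


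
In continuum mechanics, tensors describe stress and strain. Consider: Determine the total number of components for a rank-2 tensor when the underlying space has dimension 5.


The number of components of a rank-r tensor in d dimensions is d^r.
Here d = 5 and r = 2.
5^2 = 25

25


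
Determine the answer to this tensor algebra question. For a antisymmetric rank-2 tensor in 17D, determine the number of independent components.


A antisymmetric rank-2 tensor in d dimensions has d(d-1)/2 independent components.
d = 17
d(d-1)/2 = 17 * 16 / 2 = 272 / 2 = 136

136


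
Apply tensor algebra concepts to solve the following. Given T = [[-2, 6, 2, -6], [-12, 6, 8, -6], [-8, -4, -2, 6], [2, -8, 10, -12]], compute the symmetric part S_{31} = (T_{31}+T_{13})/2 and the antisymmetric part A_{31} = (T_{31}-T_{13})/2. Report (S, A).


T_{31} = -8
T_{13} = 2
S_{31} = (-8 + 2)/2 = -6/2 = -3
A_{31} = (-8 - 2)/2 = -10/2 = -5
Check: S + A = -3 + -5 = -8 = T_{31}.

(-3, -5)


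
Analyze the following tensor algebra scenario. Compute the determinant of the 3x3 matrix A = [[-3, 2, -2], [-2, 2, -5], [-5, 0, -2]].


Expanding along the first row, det(A) = a11*M_11 - a12*M_12 + a13*M_13, where M_1j is the (1,j) minor.
Minor M_11 = 2*-2 - -5*0 = -4
Minor M_12 = -2*-2 - -5*-5 = -21
Minor M_13 = -2*0 - 2*-5 = 10
det = -3*(-4) - 2*(-21) + -2*(10)
    = 12 - -42 + -20
    = 34

34


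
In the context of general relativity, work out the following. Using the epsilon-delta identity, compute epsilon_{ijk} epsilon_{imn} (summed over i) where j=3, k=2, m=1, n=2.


Using the identity: epsilon_{ijk} epsilon_{imn} = delta_{jm} delta_{kn} - delta_{jn} delta_{km}.
delta_{31} = 0
delta_{22} = 1
delta_{32} = 0
delta_{21} = 0
Result = 0 * 1 - 0 * 0 = 0 - 0 = 0

0


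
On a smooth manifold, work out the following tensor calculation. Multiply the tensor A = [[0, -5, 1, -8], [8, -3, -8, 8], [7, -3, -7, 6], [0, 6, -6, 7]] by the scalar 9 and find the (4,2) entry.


Scalar multiplication: (cA)_{ij} = c * A_{ij}.
c = 9
A_{42} = 6
(cA)_{42} = 9 * 6 = 54

54


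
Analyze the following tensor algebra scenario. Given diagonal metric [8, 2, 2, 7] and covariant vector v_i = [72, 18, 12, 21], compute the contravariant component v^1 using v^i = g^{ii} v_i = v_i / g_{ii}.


To raise an index with a diagonal metric: v^i = v_i / g_{ii}.
For index 1: v_1 = 72, g_{11} = 8
v^1 = 72 / 8 = 9

9


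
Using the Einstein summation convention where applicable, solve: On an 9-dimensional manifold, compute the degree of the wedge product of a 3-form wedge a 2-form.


The degree of a wedge product is the sum of the degrees of the individual forms.
Degrees: 3, 2
Total degree = 3 + 2 = 5

5


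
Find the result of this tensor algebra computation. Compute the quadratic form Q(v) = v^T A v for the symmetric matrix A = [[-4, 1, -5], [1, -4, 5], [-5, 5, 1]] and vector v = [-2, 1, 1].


First compute Av:
(Av)_1 = -4*-2 + 1*1 + -5*1 = 4
(Av)_2 = 1*-2 + -4*1 + 5*1 = -1
(Av)_3 = -5*-2 + 5*1 + 1*1 = 16
Av = [4, -1, 16]
Then v^T (Av) = -2*4 + 1*-1 + 1*16
= -8 + -1 + 16 = 7

7


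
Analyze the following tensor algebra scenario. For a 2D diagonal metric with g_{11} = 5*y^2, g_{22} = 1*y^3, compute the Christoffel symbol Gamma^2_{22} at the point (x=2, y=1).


For a diagonal metric, Gamma^k_{ij} = (1/2) g^{kk} (dg_{ik}/dx_j + dg_{jk}/dx_i - dg_{ij}/dx_k).
The metric is diagonal, so g_{ab} = 0 for a != b.
At the given point: g_{11} = 5, g_{22} = 1
g^{22} = 1/1
dg_{22}/dx_2 = dg_{22}/dx_2 = 3
dg_{22}/dx_2 = dg_{22}/dx_2 = 3
dg_{22}/dx_2 = dg_{22}/dx_2 = 3
Numerator = 3 + 3 - 3 = 3
Gamma^2_{22} = 3 / (2 * 1) = 3/2

3/2


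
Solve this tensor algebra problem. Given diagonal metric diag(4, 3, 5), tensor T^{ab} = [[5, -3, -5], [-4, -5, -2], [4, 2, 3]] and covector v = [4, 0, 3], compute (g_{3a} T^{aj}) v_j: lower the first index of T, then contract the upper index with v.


Step 1: lower the first index. For a diagonal metric, g_{ia} T^{aj} = g_{ii} T^{ij} (no sum on i).
g_{33} = 5
S_3{}^1 = 5 * T^{31} = 5 * 4 = 20
S_3{}^2 = 5 * T^{32} = 5 * 2 = 10
S_3{}^3 = 5 * T^{33} = 5 * 3 = 15
Step 2: contract S_3{}^j with v_j.
S_3{}^1 * v_1 = 20 * 4 = 80
S_3{}^2 * v_2 = 10 * 0 = 0
S_3{}^3 * v_3 = 15 * 3 = 45
Result = 80 + 0 + 45 = 125

125


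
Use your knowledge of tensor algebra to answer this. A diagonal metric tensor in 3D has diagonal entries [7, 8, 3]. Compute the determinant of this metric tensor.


For a diagonal metric, the determinant is the product of diagonal entries.
Diagonal entries: 7, 8, 3
det(g) = 7 * 8 * 3 = 168

168


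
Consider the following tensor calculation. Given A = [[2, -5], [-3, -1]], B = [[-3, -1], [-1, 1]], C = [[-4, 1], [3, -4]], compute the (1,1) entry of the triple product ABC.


(ABC)_{11} = sum_m (AB)_{1m} C_{m1}. First compute row 1 of AB.
(AB)_{11} = 2*-3 + -5*-1 = -1
(AB)_{12} = 2*-1 + -5*1 = -7
Now contract with column 1 of C:
(AB)_{11} * C_{11} = -1 * -4 = 4
(AB)_{12} * C_{21} = -7 * 3 = -21
(ABC)_{11} = 4 + -21 = -17

-17


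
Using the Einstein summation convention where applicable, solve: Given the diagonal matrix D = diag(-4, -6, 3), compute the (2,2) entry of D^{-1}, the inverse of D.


For a diagonal matrix, the inverse has entries (D^{-1})_{ii} = 1/d_{ii}.
The diagonal entries are: d_{11} = -4, d_{22} = -6, d_{33} = 3
We need (D^{-1})_{22} = 1/d_{22} = 1/-6 = -1/6

-1/6


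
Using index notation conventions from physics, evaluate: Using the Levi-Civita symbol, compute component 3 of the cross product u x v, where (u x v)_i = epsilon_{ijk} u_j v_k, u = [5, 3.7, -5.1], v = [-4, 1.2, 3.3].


(u x v)_3 = sum_{j,k} epsilon_{3jk} u_j v_k. Only permutations of (1,2,3) contribute; the two non-zero terms are:
eps_{312} u_1 v_2 = 1 * 5 * 1.2 = 6
eps_{321} u_2 v_1 = -1 * 3.7 * -4 = 14.8
(u x v)_3 = 20.8

20.8


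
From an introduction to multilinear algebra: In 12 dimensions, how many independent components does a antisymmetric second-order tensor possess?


A antisymmetric rank-2 tensor in d dimensions has d(d-1)/2 independent components.
d = 12
d(d-1)/2 = 12 * 11 / 2 = 132 / 2 = 66

66


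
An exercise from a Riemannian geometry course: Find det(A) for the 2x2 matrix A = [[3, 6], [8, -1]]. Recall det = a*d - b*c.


For a 2x2 matrix [[a, b], [c, d]], det = a*d - b*c.
a = 3, b = 6, c = 8, d = -1
a*d = 3 * -1 = -3
b*c = 6 * 8 = 48
det = -3 - 48 = -51

-51


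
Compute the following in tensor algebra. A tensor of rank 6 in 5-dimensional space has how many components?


The number of components of a rank-r tensor in d dimensions is d^r.
Here d = 5 and r = 6.
5^6 = 15625

15625


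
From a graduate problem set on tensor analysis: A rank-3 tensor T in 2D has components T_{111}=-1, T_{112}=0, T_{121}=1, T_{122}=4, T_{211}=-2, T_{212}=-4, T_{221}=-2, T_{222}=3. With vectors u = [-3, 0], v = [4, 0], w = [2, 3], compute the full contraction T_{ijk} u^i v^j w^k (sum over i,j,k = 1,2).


S = sum over i,j,k of T_{ijk} u_i v_j w_k. Expanding all 8 terms:
T_{111}*u_1*v_1*w_1 = -1*-3*4*2 = 24  (running total: 24)
T_{112}*u_1*v_1*w_2 = 0*-3*4*3 = 0  (running total: 24)
T_{121}*u_1*v_2*w_1 = 1*-3*0*2 = 0  (running total: 24)
T_{122}*u_1*v_2*w_2 = 4*-3*0*3 = 0  (running total: 24)
T_{211}*u_2*v_1*w_1 = -2*0*4*2 = 0  (running total: 24)
T_{212}*u_2*v_1*w_2 = -4*0*4*3 = 0  (running total: 24)
T_{221}*u_2*v_2*w_1 = -2*0*0*2 = 0  (running total: 24)
T_{222}*u_2*v_2*w_2 = 3*0*0*3 = 0  (running total: 24)
S = 24

24


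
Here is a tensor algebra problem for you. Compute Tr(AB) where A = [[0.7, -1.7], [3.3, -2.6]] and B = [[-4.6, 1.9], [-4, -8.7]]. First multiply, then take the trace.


Tr(AB) = sum_i (AB)_{ii} where (AB)_{ii} = sum_k A_{ik} B_{ki}.
(AB)_{11} = 0.7*-4.6 + -1.7*-4 = 3.58
(AB)_{22} = 3.3*1.9 + -2.6*-8.7 = 28.89
Tr(AB) = 3.58 + 28.89 = 32.47

32.47


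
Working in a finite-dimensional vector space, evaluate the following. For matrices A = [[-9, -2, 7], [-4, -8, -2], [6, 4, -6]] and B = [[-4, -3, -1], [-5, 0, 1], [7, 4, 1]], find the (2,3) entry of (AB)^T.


(AB)^T_{ij} = (AB)_{ji} = sum_k A_{jk} B_{ki}.
For i=2, j=3 we need (AB)_{32}:
A_{31} * B_{12} = 6 * -3 = -18
A_{32} * B_{22} = 4 * 0 = 0
A_{33} * B_{32} = -6 * 4 = -24
Sum = -18 + 0 + -24 = -42

-42


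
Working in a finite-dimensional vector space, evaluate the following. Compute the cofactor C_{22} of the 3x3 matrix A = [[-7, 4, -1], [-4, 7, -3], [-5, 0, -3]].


To find cofactor C_{22}, delete row 2 and column 2.
The resulting 2x2 submatrix is: [[-7, -1], [-5, -3]]
Minor M_{22} = -7*-3 - -1*-5
  = 21 - 5 = 16
Sign = (-1)^(2+2) = (-1)^4 = 1
Cofactor C_{22} = 1 * 16 = 16

16


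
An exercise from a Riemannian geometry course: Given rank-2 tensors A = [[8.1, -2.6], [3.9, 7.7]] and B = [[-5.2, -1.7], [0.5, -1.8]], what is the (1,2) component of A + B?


Tensor addition is component-wise: (A + B)_{ij} = A_{ij} + B_{ij}.
A_{12} = -2.6
B_{12} = -1.7
(A + B)_{12} = -2.6 + -1.7 = -4.3

-4.3


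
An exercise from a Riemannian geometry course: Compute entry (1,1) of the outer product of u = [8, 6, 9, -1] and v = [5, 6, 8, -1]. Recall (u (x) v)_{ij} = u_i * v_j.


The outer product entry T_{ij} = u_i * v_j.
We need i=1, j=1.
u_1 = 8, v_1 = 5
T_{1,1} = 8 * 5 = 40

40


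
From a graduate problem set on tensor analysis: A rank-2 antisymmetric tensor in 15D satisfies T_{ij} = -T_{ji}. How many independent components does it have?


An antisymmetric rank-2 tensor satisfies A_{ij} = -A_{ji}, so diagonal entries are zero.
The independent components are the upper-triangular entries: C(n, 2) = n(n-1)/2.
n = 15
C(15, 2) = 15 * 14 / 2 = 210 / 2 = 105

105


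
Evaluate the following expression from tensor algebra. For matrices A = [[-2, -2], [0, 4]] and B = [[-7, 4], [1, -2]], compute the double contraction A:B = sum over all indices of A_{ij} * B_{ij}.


A:B = sum over all i,j of A_{ij} * B_{ij}.
Row 1: -2*-7=14, -2*4=-8 => row sum = 6
Row 2: 0*1=0, 4*-2=-8 => row sum = -8
Total = 6 + -8 = -2

-2


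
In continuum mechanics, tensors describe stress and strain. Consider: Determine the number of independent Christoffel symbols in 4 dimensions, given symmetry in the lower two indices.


Christoffel symbols Gamma^k_{ij} are symmetric in i,j, so there are d * d(d+1)/2 independent symbols.
d = 4
d(d+1)/2 = 4 * 5 / 2 = 10
Total = 4 * 10 = 40

40


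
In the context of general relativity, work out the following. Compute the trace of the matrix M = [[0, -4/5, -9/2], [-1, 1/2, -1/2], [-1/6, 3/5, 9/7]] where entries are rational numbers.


The trace is the sum of diagonal entries.
Diagonal: M[1,1] = 0, M[2,2] = 1/2, M[3,3] = 9/7
Tr(M) = 0 + 1/2 + 9/7
Computing step by step:
After adding M[1,1]: 0
After adding M[2,2]: 1/2
After adding M[3,3]: 25/14
Tr(M) = 25/14

25/14


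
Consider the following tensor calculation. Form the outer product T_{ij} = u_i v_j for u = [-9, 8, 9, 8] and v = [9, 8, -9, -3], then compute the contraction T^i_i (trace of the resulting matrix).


The outer product gives T_{ij} = u_i v_j.
The trace (contraction) is Tr(T) = sum_i T_{ii} = sum_i u_i v_i.
Diagonal entries:
T_{11} = u_1 * v_1 = -9 * 9 = -81
T_{22} = u_2 * v_2 = 8 * 8 = 64
T_{33} = u_3 * v_3 = 9 * -9 = -81
T_{44} = u_4 * v_4 = 8 * -3 = -24
Tr(T) = -81 + 64 + -81 + -24 = -122

-122


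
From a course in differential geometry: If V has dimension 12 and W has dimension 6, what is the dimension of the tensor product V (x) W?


The dimension of a tensor product is the product of dimensions.
dim(V) = 12, dim(W) = 6
dim(V (x) W) = 12 * 6 = 72

72


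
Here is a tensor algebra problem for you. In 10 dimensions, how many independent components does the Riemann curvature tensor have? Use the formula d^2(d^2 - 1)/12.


The Riemann tensor in d dimensions has d^2(d^2 - 1)/12 independent components.
d = 10, so d^2 = 100
d^2 - 1 = 99
d^2(d^2 - 1) = 100 * 99 = 9900
Divide by 12: 9900 / 12 = 825

825


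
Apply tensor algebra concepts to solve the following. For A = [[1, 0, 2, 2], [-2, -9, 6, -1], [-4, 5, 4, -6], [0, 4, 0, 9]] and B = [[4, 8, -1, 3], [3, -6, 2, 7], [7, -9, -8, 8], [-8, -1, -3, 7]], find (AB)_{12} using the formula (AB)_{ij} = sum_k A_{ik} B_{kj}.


(AB)_{ij} = sum_k A_{ik} B_{kj}.
For i=1, j=2:
A_{11} * B_{12} = 1 * 8 = 8
A_{12} * B_{22} = 0 * -6 = 0
A_{13} * B_{32} = 2 * -9 = -18
A_{14} * B_{42} = 2 * -1 = -2
Sum = 8 + 0 + -18 + -2 = -12

-12


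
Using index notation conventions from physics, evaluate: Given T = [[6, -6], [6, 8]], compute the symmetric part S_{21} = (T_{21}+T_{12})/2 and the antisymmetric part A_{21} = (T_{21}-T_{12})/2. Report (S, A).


T_{21} = 6
T_{12} = -6
S_{21} = (6 + -6)/2 = 0/2 = 0
A_{21} = (6 - -6)/2 = 12/2 = 6
Check: S + A = 0 + 6 = 6 = T_{21}.

(0, 6)


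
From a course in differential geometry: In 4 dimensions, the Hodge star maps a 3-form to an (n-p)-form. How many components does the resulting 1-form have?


The Hodge dual of a p-form on an n-dimensional manifold is an (n-p)-form.
n = 4, p = 3, so dual degree = 4 - 3 = 1
The number of components is C(n, n-p) = C(4, 1) = 4

4


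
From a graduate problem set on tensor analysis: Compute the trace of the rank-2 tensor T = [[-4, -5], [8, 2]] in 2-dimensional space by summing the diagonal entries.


The contraction (trace) of a rank-2 tensor is the sum of its diagonal elements.
Diagonal entries: A[1,1] = -4, A[2,2] = 2
Tr(A) = -4 + 2 = -2

-2


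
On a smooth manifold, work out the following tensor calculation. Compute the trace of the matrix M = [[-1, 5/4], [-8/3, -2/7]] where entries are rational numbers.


The trace is the sum of diagonal entries.
Diagonal: M[1,1] = -1, M[2,2] = -2/7
Tr(M) = -1 + -2/7
Computing step by step:
After adding M[1,1]: -1
After adding M[2,2]: -9/7
Tr(M) = -9/7

-9/7


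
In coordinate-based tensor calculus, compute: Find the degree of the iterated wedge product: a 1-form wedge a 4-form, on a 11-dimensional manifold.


The degree of a wedge product is the sum of the degrees of the individual forms.
Degrees: 1, 4
Total degree = 1 + 4 = 5

5


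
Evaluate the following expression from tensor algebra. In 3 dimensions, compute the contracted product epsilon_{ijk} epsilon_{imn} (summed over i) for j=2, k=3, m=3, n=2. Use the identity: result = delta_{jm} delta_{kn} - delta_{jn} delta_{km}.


Using the identity: epsilon_{ijk} epsilon_{imn} = delta_{jm} delta_{kn} - delta_{jn} delta_{km}.
delta_{23} = 0
delta_{32} = 0
delta_{22} = 1
delta_{33} = 1
Result = 0 * 0 - 1 * 1 = 0 - 1 = -1

-1


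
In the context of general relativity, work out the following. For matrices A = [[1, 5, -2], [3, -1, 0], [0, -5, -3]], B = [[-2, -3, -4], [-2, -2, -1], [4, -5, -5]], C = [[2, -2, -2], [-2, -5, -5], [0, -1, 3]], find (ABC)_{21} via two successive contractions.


(ABC)_{21} = sum_m (AB)_{2m} C_{m1}. First compute row 2 of AB.
(AB)_{21} = 3*-2 + -1*-2 + 0*4 = -4
(AB)_{22} = 3*-3 + -1*-2 + 0*-5 = -7
(AB)_{23} = 3*-4 + -1*-1 + 0*-5 = -11
Now contract with column 1 of C:
(AB)_{21} * C_{11} = -4 * 2 = -8
(AB)_{22} * C_{21} = -7 * -2 = 14
(AB)_{23} * C_{31} = -11 * 0 = 0
(ABC)_{21} = -8 + 14 + 0 = 6

6


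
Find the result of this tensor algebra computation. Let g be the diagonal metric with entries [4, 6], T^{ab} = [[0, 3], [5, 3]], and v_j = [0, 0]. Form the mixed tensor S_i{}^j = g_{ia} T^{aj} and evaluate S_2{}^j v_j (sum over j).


Step 1: lower the first index. For a diagonal metric, g_{ia} T^{aj} = g_{ii} T^{ij} (no sum on i).
g_{22} = 6
S_2{}^1 = 6 * T^{21} = 6 * 5 = 30
S_2{}^2 = 6 * T^{22} = 6 * 3 = 18
Step 2: contract S_2{}^j with v_j.
S_2{}^1 * v_1 = 30 * 0 = 0
S_2{}^2 * v_2 = 18 * 0 = 0
Result = 0 + 0 = 0

0


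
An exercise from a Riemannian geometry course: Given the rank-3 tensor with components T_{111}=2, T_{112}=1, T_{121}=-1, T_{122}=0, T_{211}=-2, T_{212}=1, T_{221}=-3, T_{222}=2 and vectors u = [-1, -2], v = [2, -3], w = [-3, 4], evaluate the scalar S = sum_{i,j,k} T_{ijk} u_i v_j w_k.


S = sum over i,j,k of T_{ijk} u_i v_j w_k. Expanding all 8 terms:
T_{111}*u_1*v_1*w_1 = 2*-1*2*-3 = 12  (running total: 12)
T_{112}*u_1*v_1*w_2 = 1*-1*2*4 = -8  (running total: 4)
T_{121}*u_1*v_2*w_1 = -1*-1*-3*-3 = 9  (running total: 13)
T_{122}*u_1*v_2*w_2 = 0*-1*-3*4 = 0  (running total: 13)
T_{211}*u_2*v_1*w_1 = -2*-2*2*-3 = -24  (running total: -11)
T_{212}*u_2*v_1*w_2 = 1*-2*2*4 = -16  (running total: -27)
T_{221}*u_2*v_2*w_1 = -3*-2*-3*-3 = 54  (running total: 27)
T_{222}*u_2*v_2*w_2 = 2*-2*-3*4 = 48  (running total: 75)
S = 75

75


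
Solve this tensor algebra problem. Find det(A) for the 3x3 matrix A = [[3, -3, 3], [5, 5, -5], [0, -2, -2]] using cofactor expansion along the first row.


Expanding along the first row, det(A) = a11*M_11 - a12*M_12 + a13*M_13, where M_1j is the (1,j) minor.
Minor M_11 = 5*-2 - -5*-2 = -20
Minor M_12 = 5*-2 - -5*0 = -10
Minor M_13 = 5*-2 - 5*0 = -10
det = 3*(-20) - -3*(-10) + 3*(-10)
    = -60 - 30 + -30
    = -120

-120


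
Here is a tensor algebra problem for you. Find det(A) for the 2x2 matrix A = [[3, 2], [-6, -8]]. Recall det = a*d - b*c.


For a 2x2 matrix [[a, b], [c, d]], det = a*d - b*c.
a = 3, b = 2, c = -6, d = -8
a*d = 3 * -8 = -24
b*c = 2 * -6 = -12
det = -24 - -12 = -12

-12


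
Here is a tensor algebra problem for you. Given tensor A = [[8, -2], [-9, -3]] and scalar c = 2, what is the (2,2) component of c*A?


Scalar multiplication: (cA)_{ij} = c * A_{ij}.
c = 2
A_{22} = -3
(cA)_{22} = 2 * -3 = -6

-6


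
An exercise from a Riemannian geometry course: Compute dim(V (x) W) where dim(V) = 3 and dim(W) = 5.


The dimension of a tensor product is the product of dimensions.
dim(V) = 3, dim(W) = 5
dim(V (x) W) = 3 * 5 = 15

15


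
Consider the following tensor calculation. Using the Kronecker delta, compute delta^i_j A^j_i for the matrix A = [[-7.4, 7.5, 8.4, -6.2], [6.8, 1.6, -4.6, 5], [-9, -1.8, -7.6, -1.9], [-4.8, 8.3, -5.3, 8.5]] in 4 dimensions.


The contraction (trace) of a rank-2 tensor is the sum of its diagonal elements.
Diagonal entries: A[1,1] = -7.4, A[2,2] = 1.6, A[3,3] = -7.6, A[4,4] = 8.5
Tr(A) = -7.4 + 1.6 + -7.6 + 8.5 = -4.9

-4.9


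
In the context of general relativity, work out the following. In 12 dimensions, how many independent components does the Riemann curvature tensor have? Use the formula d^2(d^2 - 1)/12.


The Riemann tensor in d dimensions has d^2(d^2 - 1)/12 independent components.
d = 12, so d^2 = 144
d^2 - 1 = 143
d^2(d^2 - 1) = 144 * 143 = 20592
Divide by 12: 20592 / 12 = 1716

1716


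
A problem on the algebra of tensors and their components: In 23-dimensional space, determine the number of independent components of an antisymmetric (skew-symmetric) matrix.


An antisymmetric rank-2 tensor satisfies A_{ij} = -A_{ji}, so diagonal entries are zero.
The independent components are the upper-triangular entries: C(n, 2) = n(n-1)/2.
n = 23
C(23, 2) = 23 * 22 / 2 = 506 / 2 = 253

253


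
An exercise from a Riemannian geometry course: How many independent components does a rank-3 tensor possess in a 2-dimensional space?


The number of components of a rank-r tensor in d dimensions is d^r.
Here d = 2 and r = 3.
2^3 = 8

8


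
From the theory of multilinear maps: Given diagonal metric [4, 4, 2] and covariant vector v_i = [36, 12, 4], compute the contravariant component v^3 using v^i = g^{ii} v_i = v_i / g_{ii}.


To raise an index with a diagonal metric: v^i = v_i / g_{ii}.
For index 3: v_3 = 4, g_{33} = 2
v^3 = 4 / 2 = 2

2


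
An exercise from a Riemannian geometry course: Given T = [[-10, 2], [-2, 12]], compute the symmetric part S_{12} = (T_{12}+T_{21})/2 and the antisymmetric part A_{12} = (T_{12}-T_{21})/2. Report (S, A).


T_{12} = 2
T_{21} = -2
S_{12} = (2 + -2)/2 = 0/2 = 0
A_{12} = (2 - -2)/2 = 4/2 = 2
Check: S + A = 0 + 2 = 2 = T_{12}.

(0, 2)


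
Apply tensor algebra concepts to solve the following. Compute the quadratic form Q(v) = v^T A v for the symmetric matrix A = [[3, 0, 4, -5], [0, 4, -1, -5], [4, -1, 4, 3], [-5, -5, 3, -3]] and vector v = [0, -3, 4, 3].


First compute Av:
(Av)_1 = 3*0 + 0*-3 + 4*4 + -5*3 = 1
(Av)_2 = 0*0 + 4*-3 + -1*4 + -5*3 = -31
(Av)_3 = 4*0 + -1*-3 + 4*4 + 3*3 = 28
(Av)_4 = -5*0 + -5*-3 + 3*4 + -3*3 = 18
Av = [1, -31, 28, 18]
Then v^T (Av) = 0*1 + -3*-31 + 4*28 + 3*18
= 0 + 93 + 112 + 54 = 259

259


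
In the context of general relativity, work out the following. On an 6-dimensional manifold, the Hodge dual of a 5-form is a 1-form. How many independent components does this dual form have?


The Hodge dual of a p-form on an n-dimensional manifold is an (n-p)-form.
n = 6, p = 5, so dual degree = 6 - 5 = 1
The number of components is C(n, n-p) = C(6, 1) = 6

6


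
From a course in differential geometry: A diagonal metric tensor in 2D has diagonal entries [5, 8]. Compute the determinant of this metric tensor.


For a diagonal metric, the determinant is the product of diagonal entries.
Diagonal entries: 5, 8
det(g) = 5 * 8 = 40

40


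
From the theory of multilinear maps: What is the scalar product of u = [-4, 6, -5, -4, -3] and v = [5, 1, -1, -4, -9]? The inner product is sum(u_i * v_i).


The inner product u . v = sum of u_i * v_i.
Term-by-term: -4 * 5, 6 * 1, -5 * -1, -4 * -4, -3 * -9
Products: -20, 6, 5, 16, 27
Sum = -20 + 6 + 5 + 16 + 27 = 34

34


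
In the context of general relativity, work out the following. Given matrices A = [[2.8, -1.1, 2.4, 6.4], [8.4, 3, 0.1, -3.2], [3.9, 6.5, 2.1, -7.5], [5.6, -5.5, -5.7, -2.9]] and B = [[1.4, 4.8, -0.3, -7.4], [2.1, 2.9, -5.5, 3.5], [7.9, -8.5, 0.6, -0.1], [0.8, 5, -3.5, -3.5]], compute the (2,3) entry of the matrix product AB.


(AB)_{ij} = sum_k A_{ik} B_{kj}.
For i=2, j=3:
A_{21} * B_{13} = 8.4 * -0.3 = -2.52
A_{22} * B_{23} = 3 * -5.5 = -16.5
A_{23} * B_{33} = 0.1 * 0.6 = 0.06
A_{24} * B_{43} = -3.2 * -3.5 = 11.2
Sum = -2.52 + -16.5 + 0.06 + 11.2 = -7.76

-7.76


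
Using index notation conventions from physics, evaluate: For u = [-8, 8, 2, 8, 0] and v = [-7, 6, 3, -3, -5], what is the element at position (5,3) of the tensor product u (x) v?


The outer product entry T_{ij} = u_i * v_j.
We need i=5, j=3.
u_5 = 0, v_3 = 3
T_{5,3} = 0 * 3 = 0

0


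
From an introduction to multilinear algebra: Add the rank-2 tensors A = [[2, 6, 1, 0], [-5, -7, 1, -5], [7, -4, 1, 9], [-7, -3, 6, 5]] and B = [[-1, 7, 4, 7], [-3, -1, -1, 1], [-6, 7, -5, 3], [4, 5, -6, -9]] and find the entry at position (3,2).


Tensor addition is component-wise: (A + B)_{ij} = A_{ij} + B_{ij}.
A_{32} = -4
B_{32} = 7
(A + B)_{32} = -4 + 7 = 3

3


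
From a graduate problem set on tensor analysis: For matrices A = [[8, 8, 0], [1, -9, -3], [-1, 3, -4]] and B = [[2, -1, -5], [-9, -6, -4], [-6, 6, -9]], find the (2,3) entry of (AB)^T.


(AB)^T_{ij} = (AB)_{ji} = sum_k A_{jk} B_{ki}.
For i=2, j=3 we need (AB)_{32}:
A_{31} * B_{12} = -1 * -1 = 1
A_{32} * B_{22} = 3 * -6 = -18
A_{33} * B_{32} = -4 * 6 = -24
Sum = 1 + -18 + -24 = -41

-41


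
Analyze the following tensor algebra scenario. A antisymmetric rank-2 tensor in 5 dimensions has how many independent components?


A antisymmetric rank-2 tensor in d dimensions has d(d-1)/2 independent components.
d = 5
d(d-1)/2 = 5 * 4 / 2 = 20 / 2 = 10

10


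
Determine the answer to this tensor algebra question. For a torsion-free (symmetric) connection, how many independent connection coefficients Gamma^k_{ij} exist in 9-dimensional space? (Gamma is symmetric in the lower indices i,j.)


Christoffel symbols Gamma^k_{ij} are symmetric in i,j, so there are d * d(d+1)/2 independent symbols.
d = 9
d(d+1)/2 = 9 * 10 / 2 = 45
Total = 9 * 45 = 405

405


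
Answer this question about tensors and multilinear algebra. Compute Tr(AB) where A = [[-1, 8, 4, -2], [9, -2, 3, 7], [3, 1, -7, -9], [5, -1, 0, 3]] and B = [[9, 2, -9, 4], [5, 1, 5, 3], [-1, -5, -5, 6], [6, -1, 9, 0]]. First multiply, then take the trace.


Tr(AB) = sum_i (AB)_{ii} where (AB)_{ii} = sum_k A_{ik} B_{ki}.
(AB)_{11} = -1*9 + 8*5 + 4*-1 + -2*6 = 15
(AB)_{22} = 9*2 + -2*1 + 3*-5 + 7*-1 = -6
(AB)_{33} = 3*-9 + 1*5 + -7*-5 + -9*9 = -68
(AB)_{44} = 5*4 + -1*3 + 0*6 + 3*0 = 17
Tr(AB) = 15 + -6 + -68 + 17 = -42

-42


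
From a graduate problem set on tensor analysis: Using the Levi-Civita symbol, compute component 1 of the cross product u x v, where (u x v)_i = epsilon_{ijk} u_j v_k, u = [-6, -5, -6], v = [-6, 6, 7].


(u x v)_1 = sum_{j,k} epsilon_{1jk} u_j v_k. Only permutations of (1,2,3) contribute; the two non-zero terms are:
eps_{123} u_2 v_3 = 1 * -5 * 7 = -35
eps_{132} u_3 v_2 = -1 * -6 * 6 = 36
(u x v)_1 = 1

1


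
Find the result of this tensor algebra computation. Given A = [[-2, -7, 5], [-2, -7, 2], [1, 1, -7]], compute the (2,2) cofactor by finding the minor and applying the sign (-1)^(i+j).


To find cofactor C_{22}, delete row 2 and column 2.
The resulting 2x2 submatrix is: [[-2, 5], [1, -7]]
Minor M_{22} = -2*-7 - 5*1
  = 14 - 5 = 9
Sign = (-1)^(2+2) = (-1)^4 = 1
Cofactor C_{22} = 1 * 9 = 9

9


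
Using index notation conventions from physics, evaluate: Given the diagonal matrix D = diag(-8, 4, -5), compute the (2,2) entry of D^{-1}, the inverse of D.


For a diagonal matrix, the inverse has entries (D^{-1})_{ii} = 1/d_{ii}.
The diagonal entries are: d_{11} = -8, d_{22} = 4, d_{33} = -5
We need (D^{-1})_{22} = 1/d_{22} = 1/4 = 1/4

1/4


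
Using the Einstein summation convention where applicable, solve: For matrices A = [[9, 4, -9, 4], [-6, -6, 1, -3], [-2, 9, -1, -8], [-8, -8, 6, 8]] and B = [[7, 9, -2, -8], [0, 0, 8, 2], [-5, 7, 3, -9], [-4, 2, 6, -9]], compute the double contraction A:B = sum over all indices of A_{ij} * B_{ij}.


A:B = sum over all i,j of A_{ij} * B_{ij}.
Row 1: 9*7=63, 4*9=36, -9*-2=18, 4*-8=-32 => row sum = 85
Row 2: -6*0=0, -6*0=0, 1*8=8, -3*2=-6 => row sum = 2
Row 3: -2*-5=10, 9*7=63, -1*3=-3, -8*-9=72 => row sum = 142
Row 4: -8*-4=32, -8*2=-16, 6*6=36, 8*-9=-72 => row sum = -20
Total = 85 + 2 + 142 + -20 = 209

209


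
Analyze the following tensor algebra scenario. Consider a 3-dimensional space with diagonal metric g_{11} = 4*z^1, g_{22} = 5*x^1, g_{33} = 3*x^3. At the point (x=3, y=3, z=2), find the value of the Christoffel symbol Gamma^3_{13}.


For a diagonal metric, Gamma^k_{ij} = (1/2) g^{kk} (dg_{ik}/dx_j + dg_{jk}/dx_i - dg_{ij}/dx_k).
The metric is diagonal, so g_{ab} = 0 for a != b.
At the given point: g_{11} = 8, g_{22} = 15, g_{33} = 81
g^{33} = 1/81
dg_{13}/dx_3 = 0 (off-diagonal)
dg_{33}/dx_1 = dg_{33}/dx_1 = 81
dg_{13}/dx_3 = 0 (off-diagonal)
Numerator = 0 + 81 - 0 = 81
Gamma^3_{13} = 81 / (2 * 81) = 1/2

1/2


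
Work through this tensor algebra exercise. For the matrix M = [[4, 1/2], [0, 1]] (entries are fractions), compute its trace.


The trace is the sum of diagonal entries.
Diagonal: M[1,1] = 4, M[2,2] = 1
Tr(M) = 4 + 1
Computing step by step:
After adding M[1,1]: 4
After adding M[2,2]: 5
Tr(M) = 5

5


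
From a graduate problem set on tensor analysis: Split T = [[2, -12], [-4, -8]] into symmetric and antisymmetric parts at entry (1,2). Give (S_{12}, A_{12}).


T_{12} = -12
T_{21} = -4
S_{12} = (-12 + -4)/2 = -16/2 = -8
A_{12} = (-12 - -4)/2 = -8/2 = -4
Check: S + A = -8 + -4 = -12 = T_{12}.

(-8, -4)


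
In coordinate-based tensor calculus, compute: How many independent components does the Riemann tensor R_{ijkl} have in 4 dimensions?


The Riemann tensor in d dimensions has d^2(d^2 - 1)/12 independent components.
d = 4, so d^2 = 16
d^2 - 1 = 15
d^2(d^2 - 1) = 16 * 15 = 240
Divide by 12: 240 / 12 = 20

20


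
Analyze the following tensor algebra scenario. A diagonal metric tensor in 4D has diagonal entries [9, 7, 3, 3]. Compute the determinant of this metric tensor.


For a diagonal metric, the determinant is the product of diagonal entries.
Diagonal entries: 9, 7, 3, 3
det(g) = 9 * 7 * 3 * 3 = 567

567


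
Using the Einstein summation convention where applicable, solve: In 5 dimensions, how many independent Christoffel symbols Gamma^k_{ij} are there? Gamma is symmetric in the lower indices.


Christoffel symbols Gamma^k_{ij} are symmetric in i,j, so there are d * d(d+1)/2 independent symbols.
d = 5
d(d+1)/2 = 5 * 6 / 2 = 15
Total = 5 * 15 = 75

75
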